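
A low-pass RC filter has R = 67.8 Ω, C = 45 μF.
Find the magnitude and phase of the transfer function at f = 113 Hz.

Step 1 — Angular frequency: ω = 2π·113 = 710 rad/s.
Step 2 — Transfer function: H(jω) = 1/(1 + jωRC).
Step 3 — Denominator: 1 + jωRC = 1 + j·710·67.8·4.5e-05 = 1 + j2.166.
Step 4 — H = 0.1757 - j0.3805.
Step 5 — Magnitude: |H| = 0.4191 (-7.6 dB); phase: φ = -65.2°.

|H| = 0.4191 (-7.6 dB), φ = -65.2°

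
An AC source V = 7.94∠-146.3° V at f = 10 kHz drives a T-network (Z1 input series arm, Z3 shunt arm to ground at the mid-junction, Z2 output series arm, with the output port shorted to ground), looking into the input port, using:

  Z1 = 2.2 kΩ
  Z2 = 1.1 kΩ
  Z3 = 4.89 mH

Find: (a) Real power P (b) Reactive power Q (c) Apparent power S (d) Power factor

Step 1 — Angular frequency: ω = 2π·f = 2π·1e+04 = 6.283e+04 rad/s.
Step 2 — Component impedances:
  Z1: Z = R = 2200 Ω
  Z2: Z = R = 1100 Ω
  Z3: Z = jωL = j·6.283e+04·0.00489 = 0 + j307.2 Ω
Step 3 — With the output port shorted to ground, the output series arm Z2 runs from the junction to ground; the shunt arm Z3 also runs from the junction to ground. They appear in parallel: Z3 || Z2 = 79.61 + j285 Ω.
Step 4 — Series with input arm Z1: Z_in = Z1 + (Z3 || Z2) = 2280 + j285 Ω = 2297∠7.1° Ω.
Step 5 — Source phasor: V = 7.94∠-146.3° V = -6.606 - j4.405 V.
Step 6 — Current: I = V / Z = -0.003091 - j0.001546 A = 0.003456∠-153.4° A.
Step 7 — Complex power: S = V·I* = 0.02723 + j0.003404 VA.
Step 8 — Real power: P = Re(S) = 0.02723 W.
Step 9 — Reactive power: Q = Im(S) = 0.003404 VAR.
Step 10 — Apparent power: |S| = 0.02744 VA.
Step 11 — Power factor: PF = P/|S| = 0.9923 (lagging).

(a) P = 0.02723 W  (b) Q = 0.003404 VAR  (c) S = 0.02744 VA  (d) PF = 0.9923 (lagging)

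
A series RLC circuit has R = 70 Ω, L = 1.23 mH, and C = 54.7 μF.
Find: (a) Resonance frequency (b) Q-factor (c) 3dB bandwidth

Step 1 — Resonance condition Im(Z)=0 gives ω₀ = 1/√(LC).
Step 2 — ω₀ = 1/√(0.00123·5.47e-05) = 3855 rad/s.
Step 3 — f₀ = ω₀/(2π) = 613.6 Hz.
Step 4 — Series Q: Q = ω₀L/R = 3855·0.00123/70 = 0.06774.
Step 5 — 3dB bandwidth: Δω = ω₀/Q = 5.691e+04 rad/s; BW = Δω/(2π) = 9058 Hz.

(a) f₀ = 613.6 Hz  (b) Q = 0.06774  (c) BW = 9058 Hz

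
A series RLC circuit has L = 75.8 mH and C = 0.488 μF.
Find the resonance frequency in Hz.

Step 1 — Resonance condition Im(Z)=0 gives ω₀ = 1/√(LC).
Step 2 — ω₀ = 1/√(0.0758·4.88e-07) = 5199 rad/s.
Step 3 — f₀ = ω₀/(2π) = 827.5 Hz.

f₀ = 827.5 Hz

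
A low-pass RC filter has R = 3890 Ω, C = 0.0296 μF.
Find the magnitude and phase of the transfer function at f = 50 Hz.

Step 1 — Angular frequency: ω = 2π·50 = 314.2 rad/s.
Step 2 — Transfer function: H(jω) = 1/(1 + jωRC).
Step 3 — Denominator: 1 + jωRC = 1 + j·314.2·3890·2.96e-08 = 1 + j0.03617.
Step 4 — H = 0.9987 - j0.03613.
Step 5 — Magnitude: |H| = 0.9993 (-0.0 dB); phase: φ = -2.1°.

|H| = 0.9993 (-0.0 dB), φ = -2.1°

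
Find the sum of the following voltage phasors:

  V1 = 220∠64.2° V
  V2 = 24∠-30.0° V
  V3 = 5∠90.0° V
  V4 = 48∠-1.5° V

Step 1 — Convert each phasor to rectangular form:
  V1 = 220·(cos(64.2°) + j·sin(64.2°)) = 95.75 + j198.1 V
  V2 = 24·(cos(-30.0°) + j·sin(-30.0°)) = 20.78 - j12 V
  V3 = 5·(cos(90.0°) + j·sin(90.0°)) = 0 + j5 V
  V4 = 48·(cos(-1.5°) + j·sin(-1.5°)) = 47.98 - j1.256 V
Step 2 — Sum components: V_total = 164.5 + j189.8 V.
Step 3 — Convert to polar: |V_total| = 251.2 V, ∠V_total = 49.1°.

V_total = 251.2∠49.1° V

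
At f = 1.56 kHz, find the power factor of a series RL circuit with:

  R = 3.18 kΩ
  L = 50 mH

Step 1 — Angular frequency: ω = 2π·f = 2π·1560 = 9802 rad/s.
Step 2 — Component impedances:
  R: Z = R = 3180 Ω
  L: Z = jωL = j·9802·0.05 = 0 + j490.1 Ω
Step 3 — Series combination: Z_total = R + L = 3180 + j490.1 Ω = 3218∠8.8° Ω.
Step 4 — Power factor: PF = cos(φ) = Re(Z)/|Z| = 3180/3217.5 = 0.9883.
Step 5 — Type: Im(Z) = 490.1 ⇒ lagging (phase φ = 8.8°).

PF = 0.9883 (lagging, φ = 8.8°)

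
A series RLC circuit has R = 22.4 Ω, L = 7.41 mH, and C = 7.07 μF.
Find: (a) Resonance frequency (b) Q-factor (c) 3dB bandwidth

Step 1 — Resonance: ω₀ = 1/√(LC) = 1/√(0.00741·7.07e-06) = 4369 rad/s.
Step 2 — f₀ = ω₀/(2π) = 695.3 Hz.
Step 3 — Series Q: Q = ω₀L/R = 4369·0.00741/22.4 = 1.445.
Step 4 — Bandwidth: Δω = ω₀/Q = 3023 rad/s; BW = Δω/(2π) = 481.1 Hz.

(a) f₀ = 695.3 Hz  (b) Q = 1.445  (c) BW = 481.1 Hz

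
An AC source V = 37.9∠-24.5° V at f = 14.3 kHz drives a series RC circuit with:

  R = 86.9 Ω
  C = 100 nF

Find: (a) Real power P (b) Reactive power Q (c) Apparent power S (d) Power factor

Step 1 — Angular frequency: ω = 2π·f = 2π·1.43e+04 = 8.985e+04 rad/s.
Step 2 — Component impedances:
  R: Z = R = 86.9 Ω
  C: Z = 1/(jωC) = -j/(ω·C) = 0 - j111.3 Ω
Step 3 — Series combination: Z_total = R + C = 86.9 - j111.3 Ω = 141.2∠-52.0° Ω.
Step 4 — Source phasor: V = 37.9∠-24.5° V = 34.49 - j15.72 V.
Step 5 — Current: I = V / Z = 0.238 + j0.124 A = 0.2684∠27.5° A.
Step 6 — Complex power: S = V·I* = 6.26 - j8.018 VA.
Step 7 — Real power: P = Re(S) = 6.26 W.
Step 8 — Reactive power: Q = Im(S) = -8.018 VAR.
Step 9 — Apparent power: |S| = 10.17 VA.
Step 10 — Power factor: PF = P/|S| = 0.6154 (leading).

(a) P = 6.26 W  (b) Q = -8.018 VAR  (c) S = 10.17 VA  (d) PF = 0.6154 (leading)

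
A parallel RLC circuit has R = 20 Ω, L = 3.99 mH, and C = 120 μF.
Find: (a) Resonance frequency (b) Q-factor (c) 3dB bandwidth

Step 1 — Resonance: ω₀ = 1/√(LC) = 1/√(0.00399·0.00012) = 1445 rad/s.
Step 2 — f₀ = ω₀/(2π) = 230 Hz.
Step 3 — Parallel Q: Q = R/(ω₀L) = 20/(1445·0.00399) = 3.468.
Step 4 — Bandwidth: Δω = ω₀/Q = 416.7 rad/s; BW = Δω/(2π) = 66.31 Hz.

(a) f₀ = 230 Hz  (b) Q = 3.468  (c) BW = 66.31 Hz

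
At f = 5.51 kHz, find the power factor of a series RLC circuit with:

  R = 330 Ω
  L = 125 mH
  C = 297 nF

Step 1 — Angular frequency: ω = 2π·f = 2π·5510 = 3.462e+04 rad/s.
Step 2 — Component impedances:
  R: Z = R = 330 Ω
  L: Z = jωL = j·3.462e+04·0.125 = 0 + j4328 Ω
  C: Z = 1/(jωC) = -j/(ω·C) = 0 - j97.26 Ω
Step 3 — Series combination: Z_total = R + L + C = 330 + j4230 Ω = 4243∠85.5° Ω.
Step 4 — Power factor: PF = cos(φ) = Re(Z)/|Z| = 330/4243.1 = 0.07777.
Step 5 — Type: Im(Z) = 4230 ⇒ lagging (phase φ = 85.5°).

PF = 0.07777 (lagging, φ = 85.5°)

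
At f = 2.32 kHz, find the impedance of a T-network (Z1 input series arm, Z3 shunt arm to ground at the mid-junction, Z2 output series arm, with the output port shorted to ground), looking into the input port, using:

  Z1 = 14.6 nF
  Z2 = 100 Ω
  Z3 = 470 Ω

Step 1 — Angular frequency: ω = 2π·f = 2π·2320 = 1.458e+04 rad/s.
Step 2 — Component impedances:
  Z1: Z = 1/(jωC) = -j/(ω·C) = 0 - j4699 Ω
  Z2: Z = R = 100 Ω
  Z3: Z = R = 470 Ω
Step 3 — With the output port shorted to ground, the output series arm Z2 runs from the junction to ground; the shunt arm Z3 also runs from the junction to ground. They appear in parallel: Z3 || Z2 = 82.46 Ω.
Step 4 — Series with input arm Z1: Z_in = Z1 + (Z3 || Z2) = 82.46 - j4699 Ω = 4699∠-89.0° Ω.

Z = 82.46 - j4699 Ω = 4699∠-89.0° Ω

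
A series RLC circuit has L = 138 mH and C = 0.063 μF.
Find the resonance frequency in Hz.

Step 1 — Resonance condition Im(Z)=0 gives ω₀ = 1/√(LC).
Step 2 — ω₀ = 1/√(0.138·6.3e-08) = 1.072e+04 rad/s.
Step 3 — f₀ = ω₀/(2π) = 1707 Hz.

f₀ = 1707 Hz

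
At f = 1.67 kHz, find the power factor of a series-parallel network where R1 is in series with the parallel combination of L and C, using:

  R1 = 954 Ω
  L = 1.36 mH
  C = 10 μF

Step 1 — Angular frequency: ω = 2π·f = 2π·1670 = 1.049e+04 rad/s.
Step 2 — Component impedances:
  R1: Z = R = 954 Ω
  L: Z = jωL = j·1.049e+04·0.00136 = 0 + j14.27 Ω
  C: Z = 1/(jωC) = -j/(ω·C) = 0 - j9.53 Ω
Step 3 — Parallel branch: L || C = 1/(1/L + 1/C) = 0 - j28.69 Ω.
Step 4 — Series with R1: Z_total = R1 + (L || C) = 954 - j28.69 Ω = 954.4∠-1.7° Ω.
Step 5 — Power factor: PF = cos(φ) = Re(Z)/|Z| = 954/954.43 = 0.9995.
Step 6 — Type: Im(Z) = -28.69 ⇒ leading (phase φ = -1.7°).

PF = 0.9995 (leading, φ = -1.7°)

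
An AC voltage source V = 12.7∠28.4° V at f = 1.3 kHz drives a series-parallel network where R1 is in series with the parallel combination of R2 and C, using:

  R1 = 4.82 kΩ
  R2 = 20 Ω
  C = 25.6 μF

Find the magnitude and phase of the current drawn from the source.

Step 1 — Angular frequency: ω = 2π·f = 2π·1300 = 8168 rad/s.
Step 2 — Component impedances:
  R1: Z = R = 4820 Ω
  R2: Z = R = 20 Ω
  C: Z = 1/(jωC) = -j/(ω·C) = 0 - j4.782 Ω
Step 3 — Parallel branch: R2 || C = 1/(1/R2 + 1/C) = 1.082 - j4.524 Ω.
Step 4 — Series with R1: Z_total = R1 + (R2 || C) = 4821 - j4.524 Ω = 4821∠-0.1° Ω.
Step 5 — Source phasor: V = 12.7∠28.4° V = 11.17 + j6.04 V.
Step 6 — Ohm's law: I = V / Z_total = (11.17 + j6.04) / (4821 - j4.524) = 0.002316 + j0.001255 A.
Step 7 — Convert to polar: |I| = 0.002634 A, ∠I = 28.5°.

I = 0.002634∠28.5° A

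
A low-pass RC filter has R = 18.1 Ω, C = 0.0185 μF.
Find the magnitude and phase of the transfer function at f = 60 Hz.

Step 1 — Angular frequency: ω = 2π·60 = 377 rad/s.
Step 2 — Transfer function: H(jω) = 1/(1 + jωRC).
Step 3 — Denominator: 1 + jωRC = 1 + j·377·18.1·1.85e-08 = 1 + j0.0001262.
Step 4 — H = 1 - j0.0001262.
Step 5 — Magnitude: |H| = 1 (-0.0 dB); phase: φ = -0.0°.

|H| = 1 (-0.0 dB), φ = -0.0°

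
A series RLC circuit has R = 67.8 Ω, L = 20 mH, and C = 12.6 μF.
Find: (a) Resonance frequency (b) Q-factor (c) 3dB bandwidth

Step 1 — Resonance: ω₀ = 1/√(LC) = 1/√(0.02·1.26e-05) = 1992 rad/s.
Step 2 — f₀ = ω₀/(2π) = 317 Hz.
Step 3 — Series Q: Q = ω₀L/R = 1992·0.02/67.8 = 0.5876.
Step 4 — Bandwidth: Δω = ω₀/Q = 3390 rad/s; BW = Δω/(2π) = 539.5 Hz.

(a) f₀ = 317 Hz  (b) Q = 0.5876  (c) BW = 539.5 Hz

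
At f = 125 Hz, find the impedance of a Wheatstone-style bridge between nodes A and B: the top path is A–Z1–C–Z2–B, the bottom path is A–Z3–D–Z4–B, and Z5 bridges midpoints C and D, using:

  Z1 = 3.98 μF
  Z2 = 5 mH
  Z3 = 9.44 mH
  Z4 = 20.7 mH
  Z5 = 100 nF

Step 1 — Angular frequency: ω = 2π·f = 2π·125 = 785.4 rad/s.
Step 2 — Component impedances:
  Z1: Z = 1/(jωC) = -j/(ω·C) = 0 - j319.9 Ω
  Z2: Z = jωL = j·785.4·0.005 = 0 + j3.927 Ω
  Z3: Z = jωL = j·785.4·0.00944 = 0 + j7.414 Ω
  Z4: Z = jωL = j·785.4·0.0207 = 0 + j16.26 Ω
  Z5: Z = 1/(jωC) = -j/(ω·C) = 0 - j1.273e+04 Ω
Step 3 — Bridge requires nodal analysis (the Z5 bridge couples midpoints C and D, so the two paths cannot be reduced to a simple series/parallel combination). Setting node B to ground and injecting 1 A at node A, the 3-node admittance system at A, C, D solves to V_A = Z_AB = 0 + j25.61 Ω = 25.61∠90.0° Ω.

Z = 0 + j25.61 Ω = 25.61∠90.0° Ω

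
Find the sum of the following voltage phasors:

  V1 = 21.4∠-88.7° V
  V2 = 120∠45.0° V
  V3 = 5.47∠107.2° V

Step 1 — Convert each phasor to rectangular form:
  V1 = 21.4·(cos(-88.7°) + j·sin(-88.7°)) = 0.4855 - j21.39 V
  V2 = 120·(cos(45.0°) + j·sin(45.0°)) = 84.85 + j84.85 V
  V3 = 5.47·(cos(107.2°) + j·sin(107.2°)) = -1.618 + j5.225 V
Step 2 — Sum components: V_total = 83.72 + j68.68 V.
Step 3 — Convert to polar: |V_total| = 108.3 V, ∠V_total = 39.4°.

V_total = 108.3∠39.4° V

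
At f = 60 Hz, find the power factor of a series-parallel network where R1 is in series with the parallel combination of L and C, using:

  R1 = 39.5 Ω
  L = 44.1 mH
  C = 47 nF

Step 1 — Angular frequency: ω = 2π·f = 2π·60 = 377 rad/s.
Step 2 — Component impedances:
  R1: Z = R = 39.5 Ω
  L: Z = jωL = j·377·0.0441 = 0 + j16.63 Ω
  C: Z = 1/(jωC) = -j/(ω·C) = 0 - j5.644e+04 Ω
Step 3 — Parallel branch: L || C = 1/(1/L + 1/C) = 0 + j16.63 Ω.
Step 4 — Series with R1: Z_total = R1 + (L || C) = 39.5 + j16.63 Ω = 42.86∠22.8° Ω.
Step 5 — Power factor: PF = cos(φ) = Re(Z)/|Z| = 39.5/42.86 = 0.9216.
Step 6 — Type: Im(Z) = 16.63 ⇒ lagging (phase φ = 22.8°).

PF = 0.9216 (lagging, φ = 22.8°)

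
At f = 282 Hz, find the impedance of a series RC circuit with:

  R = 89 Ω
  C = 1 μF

Step 1 — Angular frequency: ω = 2π·f = 2π·282 = 1772 rad/s.
Step 2 — Component impedances:
  R: Z = R = 89 Ω
  C: Z = 1/(jωC) = -j/(ω·C) = 0 - j564.4 Ω
Step 3 — Series combination: Z_total = R + C = 89 - j564.4 Ω = 571.4∠-81.0° Ω.

Z = 89 - j564.4 Ω = 571.4∠-81.0° Ω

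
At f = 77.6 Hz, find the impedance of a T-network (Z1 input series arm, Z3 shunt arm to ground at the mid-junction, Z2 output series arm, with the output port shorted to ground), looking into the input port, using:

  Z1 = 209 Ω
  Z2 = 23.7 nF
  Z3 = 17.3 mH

Step 1 — Angular frequency: ω = 2π·f = 2π·77.6 = 487.6 rad/s.
Step 2 — Component impedances:
  Z1: Z = R = 209 Ω
  Z2: Z = 1/(jωC) = -j/(ω·C) = 0 - j8.654e+04 Ω
  Z3: Z = jωL = j·487.6·0.0173 = 0 + j8.435 Ω
Step 3 — With the output port shorted to ground, the output series arm Z2 runs from the junction to ground; the shunt arm Z3 also runs from the junction to ground. They appear in parallel: Z3 || Z2 = 0 + j8.436 Ω.
Step 4 — Series with input arm Z1: Z_in = Z1 + (Z3 || Z2) = 209 + j8.436 Ω = 209.2∠2.3° Ω.

Z = 209 + j8.436 Ω = 209.2∠2.3° Ω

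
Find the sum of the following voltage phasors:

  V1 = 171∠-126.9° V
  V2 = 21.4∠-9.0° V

Step 1 — Convert each phasor to rectangular form:
  V1 = 171·(cos(-126.9°) + j·sin(-126.9°)) = -102.7 - j136.7 V
  V2 = 21.4·(cos(-9.0°) + j·sin(-9.0°)) = 21.14 - j3.348 V
Step 2 — Sum components: V_total = -81.54 - j140.1 V.
Step 3 — Convert to polar: |V_total| = 162.1 V, ∠V_total = -120.2°.

V_total = 162.1∠-120.2° V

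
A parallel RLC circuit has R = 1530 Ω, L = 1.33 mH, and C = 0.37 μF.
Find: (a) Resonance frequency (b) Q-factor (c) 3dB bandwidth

Step 1 — Resonance: ω₀ = 1/√(LC) = 1/√(0.00133·3.7e-07) = 4.508e+04 rad/s.
Step 2 — f₀ = ω₀/(2π) = 7175 Hz.
Step 3 — Parallel Q: Q = R/(ω₀L) = 1530/(4.508e+04·0.00133) = 25.52.
Step 4 — Bandwidth: Δω = ω₀/Q = 1766 rad/s; BW = Δω/(2π) = 281.1 Hz.

(a) f₀ = 7175 Hz  (b) Q = 25.52  (c) BW = 281.1 Hz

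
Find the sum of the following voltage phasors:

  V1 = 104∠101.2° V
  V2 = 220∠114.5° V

Step 1 — Convert each phasor to rectangular form:
  V1 = 104·(cos(101.2°) + j·sin(101.2°)) = -20.2 + j102 V
  V2 = 220·(cos(114.5°) + j·sin(114.5°)) = -91.23 + j200.2 V
Step 2 — Sum components: V_total = -111.4 + j302.2 V.
Step 3 — Convert to polar: |V_total| = 322.1 V, ∠V_total = 110.2°.

V_total = 322.1∠110.2° V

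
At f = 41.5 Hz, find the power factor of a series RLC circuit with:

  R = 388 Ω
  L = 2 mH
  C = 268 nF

Step 1 — Angular frequency: ω = 2π·f = 2π·41.5 = 260.8 rad/s.
Step 2 — Component impedances:
  R: Z = R = 388 Ω
  L: Z = jωL = j·260.8·0.002 = 0 + j0.5215 Ω
  C: Z = 1/(jωC) = -j/(ω·C) = 0 - j1.431e+04 Ω
Step 3 — Series combination: Z_total = R + L + C = 388 - j1.431e+04 Ω = 1.431e+04∠-88.4° Ω.
Step 4 — Power factor: PF = cos(φ) = Re(Z)/|Z| = 388/1.431e+04 = 0.02711.
Step 5 — Type: Im(Z) = -1.431e+04 ⇒ leading (phase φ = -88.4°).

PF = 0.02711 (leading, φ = -88.4°)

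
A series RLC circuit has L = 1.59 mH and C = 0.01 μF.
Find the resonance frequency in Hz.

Step 1 — Resonance condition Im(Z)=0 gives ω₀ = 1/√(LC).
Step 2 — ω₀ = 1/√(0.00159·1e-08) = 2.508e+05 rad/s.
Step 3 — f₀ = ω₀/(2π) = 3.991e+04 Hz.

f₀ = 3.991e+04 Hz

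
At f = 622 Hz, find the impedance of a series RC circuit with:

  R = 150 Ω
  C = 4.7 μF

Step 1 — Angular frequency: ω = 2π·f = 2π·622 = 3908 rad/s.
Step 2 — Component impedances:
  R: Z = R = 150 Ω
  C: Z = 1/(jωC) = -j/(ω·C) = 0 - j54.44 Ω
Step 3 — Series combination: Z_total = R + C = 150 - j54.44 Ω = 159.6∠-19.9° Ω.

Z = 150 - j54.44 Ω = 159.6∠-19.9° Ω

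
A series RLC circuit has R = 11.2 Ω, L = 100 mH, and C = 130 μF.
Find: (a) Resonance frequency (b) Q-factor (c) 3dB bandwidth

Step 1 — Resonance: ω₀ = 1/√(LC) = 1/√(0.1·0.00013) = 277.4 rad/s.
Step 2 — f₀ = ω₀/(2π) = 44.14 Hz.
Step 3 — Series Q: Q = ω₀L/R = 277.4·0.1/11.2 = 2.476.
Step 4 — Bandwidth: Δω = ω₀/Q = 112 rad/s; BW = Δω/(2π) = 17.83 Hz.

(a) f₀ = 44.14 Hz  (b) Q = 2.476  (c) BW = 17.83 Hz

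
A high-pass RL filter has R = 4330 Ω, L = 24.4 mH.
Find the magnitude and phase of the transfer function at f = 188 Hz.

Step 1 — Angular frequency: ω = 2π·188 = 1181 rad/s.
Step 2 — Transfer function: H(jω) = jωL/(R + jωL).
Step 3 — Numerator jωL = j·28.82; denominator R + jωL = 4330 + j28.82.
Step 4 — H = 4.431e-05 + j0.006656.
Step 5 — Magnitude: |H| = 0.006656 (-43.5 dB); phase: φ = 89.6°.

|H| = 0.006656 (-43.5 dB), φ = 89.6°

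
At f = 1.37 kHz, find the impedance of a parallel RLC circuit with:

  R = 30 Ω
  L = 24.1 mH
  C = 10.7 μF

Step 1 — Angular frequency: ω = 2π·f = 2π·1370 = 8608 rad/s.
Step 2 — Component impedances:
  R: Z = R = 30 Ω
  L: Z = jωL = j·8608·0.0241 = 0 + j207.5 Ω
  C: Z = 1/(jωC) = -j/(ω·C) = 0 - j10.86 Ω
Step 3 — Parallel combination: 1/Z_total = 1/R + 1/L + 1/C; Z_total = 3.818 - j9.999 Ω = 10.7∠-69.1° Ω.

Z = 3.818 - j9.999 Ω = 10.7∠-69.1° Ω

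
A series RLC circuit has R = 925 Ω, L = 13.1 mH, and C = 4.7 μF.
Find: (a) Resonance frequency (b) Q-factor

Step 1 — Resonance condition Im(Z)=0 gives ω₀ = 1/√(LC).
Step 2 — ω₀ = 1/√(0.0131·4.7e-06) = 4030 rad/s.
Step 3 — f₀ = ω₀/(2π) = 641.4 Hz.
Step 4 — Series Q: Q = ω₀L/R = 4030·0.0131/925 = 0.05707.

(a) f₀ = 641.4 Hz  (b) Q = 0.05707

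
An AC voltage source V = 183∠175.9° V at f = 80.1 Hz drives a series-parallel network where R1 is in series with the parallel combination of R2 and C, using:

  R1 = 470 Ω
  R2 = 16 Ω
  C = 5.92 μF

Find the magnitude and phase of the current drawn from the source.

Step 1 — Angular frequency: ω = 2π·f = 2π·80.1 = 503.3 rad/s.
Step 2 — Component impedances:
  R1: Z = R = 470 Ω
  R2: Z = R = 16 Ω
  C: Z = 1/(jωC) = -j/(ω·C) = 0 - j335.6 Ω
Step 3 — Parallel branch: R2 || C = 1/(1/R2 + 1/C) = 15.96 - j0.761 Ω.
Step 4 — Series with R1: Z_total = R1 + (R2 || C) = 486 - j0.761 Ω = 486∠-0.1° Ω.
Step 5 — Source phasor: V = 183∠175.9° V = -182.5 + j13.08 V.
Step 6 — Ohm's law: I = V / Z_total = (-182.5 + j13.08) / (486 - j0.761) = -0.3756 + j0.02634 A.
Step 7 — Convert to polar: |I| = 0.3766 A, ∠I = 176.0°.

I = 0.3766∠176.0° A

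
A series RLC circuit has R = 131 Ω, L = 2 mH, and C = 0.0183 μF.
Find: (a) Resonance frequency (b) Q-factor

Step 1 — Resonance condition Im(Z)=0 gives ω₀ = 1/√(LC).
Step 2 — ω₀ = 1/√(0.002·1.83e-08) = 1.653e+05 rad/s.
Step 3 — f₀ = ω₀/(2π) = 2.631e+04 Hz.
Step 4 — Series Q: Q = ω₀L/R = 1.653e+05·0.002/131 = 2.524.

(a) f₀ = 2.631e+04 Hz  (b) Q = 2.524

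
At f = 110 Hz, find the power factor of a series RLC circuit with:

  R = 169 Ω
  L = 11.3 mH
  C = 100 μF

Step 1 — Angular frequency: ω = 2π·f = 2π·110 = 691.2 rad/s.
Step 2 — Component impedances:
  R: Z = R = 169 Ω
  L: Z = jωL = j·691.2·0.0113 = 0 + j7.81 Ω
  C: Z = 1/(jωC) = -j/(ω·C) = 0 - j14.47 Ω
Step 3 — Series combination: Z_total = R + L + C = 169 - j6.659 Ω = 169.1∠-2.3° Ω.
Step 4 — Power factor: PF = cos(φ) = Re(Z)/|Z| = 169/169.13 = 0.9992.
Step 5 — Type: Im(Z) = -6.659 ⇒ leading (phase φ = -2.3°).

PF = 0.9992 (leading, φ = -2.3°)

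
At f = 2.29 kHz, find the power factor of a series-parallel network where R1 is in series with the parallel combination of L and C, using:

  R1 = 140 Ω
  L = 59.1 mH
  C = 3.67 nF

Step 1 — Angular frequency: ω = 2π·f = 2π·2290 = 1.439e+04 rad/s.
Step 2 — Component impedances:
  R1: Z = R = 140 Ω
  L: Z = jωL = j·1.439e+04·0.0591 = 0 + j850.4 Ω
  C: Z = 1/(jωC) = -j/(ω·C) = 0 - j1.894e+04 Ω
Step 3 — Parallel branch: L || C = 1/(1/L + 1/C) = 0 + j890.3 Ω.
Step 4 — Series with R1: Z_total = R1 + (L || C) = 140 + j890.3 Ω = 901.3∠81.1° Ω.
Step 5 — Power factor: PF = cos(φ) = Re(Z)/|Z| = 140/901.3 = 0.1553.
Step 6 — Type: Im(Z) = 890.3 ⇒ lagging (phase φ = 81.1°).

PF = 0.1553 (lagging, φ = 81.1°)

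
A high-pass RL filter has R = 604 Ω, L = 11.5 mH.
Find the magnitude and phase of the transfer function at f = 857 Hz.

Step 1 — Angular frequency: ω = 2π·857 = 5385 rad/s.
Step 2 — Transfer function: H(jω) = jωL/(R + jωL).
Step 3 — Numerator jωL = j·61.92; denominator R + jωL = 604 + j61.92.
Step 4 — H = 0.0104 + j0.1015.
Step 5 — Magnitude: |H| = 0.102 (-19.8 dB); phase: φ = 84.1°.

|H| = 0.102 (-19.8 dB), φ = 84.1°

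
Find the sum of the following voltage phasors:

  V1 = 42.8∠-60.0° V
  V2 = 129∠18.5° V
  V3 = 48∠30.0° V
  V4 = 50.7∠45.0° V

Step 1 — Convert each phasor to rectangular form:
  V1 = 42.8·(cos(-60.0°) + j·sin(-60.0°)) = 21.4 - j37.07 V
  V2 = 129·(cos(18.5°) + j·sin(18.5°)) = 122.3 + j40.93 V
  V3 = 48·(cos(30.0°) + j·sin(30.0°)) = 41.57 + j24 V
  V4 = 50.7·(cos(45.0°) + j·sin(45.0°)) = 35.85 + j35.85 V
Step 2 — Sum components: V_total = 221.2 + j63.72 V.
Step 3 — Convert to polar: |V_total| = 230.1 V, ∠V_total = 16.1°.

V_total = 230.1∠16.1° V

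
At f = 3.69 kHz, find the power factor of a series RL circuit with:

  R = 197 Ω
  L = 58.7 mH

Step 1 — Angular frequency: ω = 2π·f = 2π·3690 = 2.318e+04 rad/s.
Step 2 — Component impedances:
  R: Z = R = 197 Ω
  L: Z = jωL = j·2.318e+04·0.0587 = 0 + j1361 Ω
Step 3 — Series combination: Z_total = R + L = 197 + j1361 Ω = 1375∠81.8° Ω.
Step 4 — Power factor: PF = cos(φ) = Re(Z)/|Z| = 197/1375 = 0.1433.
Step 5 — Type: Im(Z) = 1361 ⇒ lagging (phase φ = 81.8°).

PF = 0.1433 (lagging, φ = 81.8°)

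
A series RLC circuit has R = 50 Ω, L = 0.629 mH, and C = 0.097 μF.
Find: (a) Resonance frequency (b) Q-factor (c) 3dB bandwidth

Step 1 — Resonance condition Im(Z)=0 gives ω₀ = 1/√(LC).
Step 2 — ω₀ = 1/√(0.000629·9.7e-08) = 1.28e+05 rad/s.
Step 3 — f₀ = ω₀/(2π) = 2.038e+04 Hz.
Step 4 — Series Q: Q = ω₀L/R = 1.28e+05·0.000629/50 = 1.611.
Step 5 — 3dB bandwidth: Δω = ω₀/Q = 7.949e+04 rad/s; BW = Δω/(2π) = 1.265e+04 Hz.

(a) f₀ = 2.038e+04 Hz  (b) Q = 1.611  (c) BW = 1.265e+04 Hz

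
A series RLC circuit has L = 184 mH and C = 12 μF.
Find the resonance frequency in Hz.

Step 1 — Resonance condition Im(Z)=0 gives ω₀ = 1/√(LC).
Step 2 — ω₀ = 1/√(0.184·1.2e-05) = 673 rad/s.
Step 3 — f₀ = ω₀/(2π) = 107.1 Hz.

f₀ = 107.1 Hz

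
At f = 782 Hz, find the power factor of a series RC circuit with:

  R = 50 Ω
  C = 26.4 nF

Step 1 — Angular frequency: ω = 2π·f = 2π·782 = 4913 rad/s.
Step 2 — Component impedances:
  R: Z = R = 50 Ω
  C: Z = 1/(jωC) = -j/(ω·C) = 0 - j7709 Ω
Step 3 — Series combination: Z_total = R + C = 50 - j7709 Ω = 7709∠-89.6° Ω.
Step 4 — Power factor: PF = cos(φ) = Re(Z)/|Z| = 50/7709 = 0.006486.
Step 5 — Type: Im(Z) = -7709 ⇒ leading (phase φ = -89.6°).

PF = 0.006486 (leading, φ = -89.6°)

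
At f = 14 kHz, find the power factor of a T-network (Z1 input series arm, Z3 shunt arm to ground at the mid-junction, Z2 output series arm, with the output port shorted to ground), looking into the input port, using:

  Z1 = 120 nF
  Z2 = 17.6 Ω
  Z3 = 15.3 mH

Step 1 — Angular frequency: ω = 2π·f = 2π·1.4e+04 = 8.796e+04 rad/s.
Step 2 — Component impedances:
  Z1: Z = 1/(jωC) = -j/(ω·C) = 0 - j94.74 Ω
  Z2: Z = R = 17.6 Ω
  Z3: Z = jωL = j·8.796e+04·0.0153 = 0 + j1346 Ω
Step 3 — With the output port shorted to ground, the output series arm Z2 runs from the junction to ground; the shunt arm Z3 also runs from the junction to ground. They appear in parallel: Z3 || Z2 = 17.6 + j0.2301 Ω.
Step 4 — Series with input arm Z1: Z_in = Z1 + (Z3 || Z2) = 17.6 - j94.5 Ω = 96.13∠-79.5° Ω.
Step 5 — Power factor: PF = cos(φ) = Re(Z)/|Z| = 17.6/96.13 = 0.1831.
Step 6 — Type: Im(Z) = -94.5 ⇒ leading (phase φ = -79.5°).

PF = 0.1831 (leading, φ = -79.5°)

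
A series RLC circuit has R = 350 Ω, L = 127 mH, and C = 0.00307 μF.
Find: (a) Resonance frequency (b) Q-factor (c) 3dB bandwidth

Step 1 — Resonance: ω₀ = 1/√(LC) = 1/√(0.127·3.07e-09) = 5.064e+04 rad/s.
Step 2 — f₀ = ω₀/(2π) = 8060 Hz.
Step 3 — Series Q: Q = ω₀L/R = 5.064e+04·0.127/350 = 18.38.
Step 4 — Bandwidth: Δω = ω₀/Q = 2756 rad/s; BW = Δω/(2π) = 438.6 Hz.

(a) f₀ = 8060 Hz  (b) Q = 18.38  (c) BW = 438.6 Hz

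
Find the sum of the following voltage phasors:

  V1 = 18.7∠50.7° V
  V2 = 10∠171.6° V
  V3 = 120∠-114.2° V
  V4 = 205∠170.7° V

Step 1 — Convert each phasor to rectangular form:
  V1 = 18.7·(cos(50.7°) + j·sin(50.7°)) = 11.84 + j14.47 V
  V2 = 10·(cos(171.6°) + j·sin(171.6°)) = -9.893 + j1.461 V
  V3 = 120·(cos(-114.2°) + j·sin(-114.2°)) = -49.19 - j109.5 V
  V4 = 205·(cos(170.7°) + j·sin(170.7°)) = -202.3 + j33.13 V
Step 2 — Sum components: V_total = -249.5 - j60.39 V.
Step 3 — Convert to polar: |V_total| = 256.7 V, ∠V_total = -166.4°.

V_total = 256.7∠-166.4° V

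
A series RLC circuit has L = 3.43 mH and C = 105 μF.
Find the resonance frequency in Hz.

Step 1 — Resonance condition Im(Z)=0 gives ω₀ = 1/√(LC).
Step 2 — ω₀ = 1/√(0.00343·0.000105) = 1666 rad/s.
Step 3 — f₀ = ω₀/(2π) = 265.2 Hz.

f₀ = 265.2 Hz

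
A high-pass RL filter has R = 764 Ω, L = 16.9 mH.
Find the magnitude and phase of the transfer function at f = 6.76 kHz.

Step 1 — Angular frequency: ω = 2π·6760 = 4.247e+04 rad/s.
Step 2 — Transfer function: H(jω) = jωL/(R + jωL).
Step 3 — Numerator jωL = j·717.8; denominator R + jωL = 764 + j717.8.
Step 4 — H = 0.4689 + j0.499.
Step 5 — Magnitude: |H| = 0.6847 (-3.3 dB); phase: φ = 46.8°.

|H| = 0.6847 (-3.3 dB), φ = 46.8°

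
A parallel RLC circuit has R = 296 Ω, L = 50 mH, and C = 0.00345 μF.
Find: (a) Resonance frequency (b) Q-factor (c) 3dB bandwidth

Step 1 — Resonance: ω₀ = 1/√(LC) = 1/√(0.05·3.45e-09) = 7.614e+04 rad/s.
Step 2 — f₀ = ω₀/(2π) = 1.212e+04 Hz.
Step 3 — Parallel Q: Q = R/(ω₀L) = 296/(7.614e+04·0.05) = 0.07775.
Step 4 — Bandwidth: Δω = ω₀/Q = 9.792e+05 rad/s; BW = Δω/(2π) = 1.559e+05 Hz.

(a) f₀ = 1.212e+04 Hz  (b) Q = 0.07775  (c) BW = 1.559e+05 Hz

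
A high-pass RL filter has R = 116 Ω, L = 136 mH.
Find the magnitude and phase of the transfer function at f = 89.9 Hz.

Step 1 — Angular frequency: ω = 2π·89.9 = 564.9 rad/s.
Step 2 — Transfer function: H(jω) = jωL/(R + jωL).
Step 3 — Numerator jωL = j·76.82; denominator R + jωL = 116 + j76.82.
Step 4 — H = 0.3049 + j0.4604.
Step 5 — Magnitude: |H| = 0.5521 (-5.2 dB); phase: φ = 56.5°.

|H| = 0.5521 (-5.2 dB), φ = 56.5°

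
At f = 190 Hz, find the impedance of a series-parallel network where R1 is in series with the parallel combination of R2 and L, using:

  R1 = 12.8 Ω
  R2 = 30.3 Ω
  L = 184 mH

Step 1 — Angular frequency: ω = 2π·f = 2π·190 = 1194 rad/s.
Step 2 — Component impedances:
  R1: Z = R = 12.8 Ω
  R2: Z = R = 30.3 Ω
  L: Z = jωL = j·1194·0.184 = 0 + j219.7 Ω
Step 3 — Parallel branch: R2 || L = 1/(1/R2 + 1/L) = 29.73 + j4.102 Ω.
Step 4 — Series with R1: Z_total = R1 + (R2 || L) = 42.53 + j4.102 Ω = 42.73∠5.5° Ω.

Z = 42.53 + j4.102 Ω = 42.73∠5.5° Ω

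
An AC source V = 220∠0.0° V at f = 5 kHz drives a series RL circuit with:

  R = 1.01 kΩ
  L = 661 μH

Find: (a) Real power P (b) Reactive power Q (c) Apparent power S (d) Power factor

Step 1 — Angular frequency: ω = 2π·f = 2π·5000 = 3.142e+04 rad/s.
Step 2 — Component impedances:
  R: Z = R = 1010 Ω
  L: Z = jωL = j·3.142e+04·0.000661 = 0 + j20.77 Ω
Step 3 — Series combination: Z_total = R + L = 1010 + j20.77 Ω = 1010∠1.2° Ω.
Step 4 — Source phasor: V = 220∠0.0° V = 220 V.
Step 5 — Current: I = V / Z = 0.2177 - j0.004477 A = 0.2178∠-1.2° A.
Step 6 — Complex power: S = V·I* = 47.9 + j0.9849 VA.
Step 7 — Real power: P = Re(S) = 47.9 W.
Step 8 — Reactive power: Q = Im(S) = 0.9849 VAR.
Step 9 — Apparent power: |S| = 47.91 VA.
Step 10 — Power factor: PF = P/|S| = 0.9998 (lagging).

(a) P = 47.9 W  (b) Q = 0.9849 VAR  (c) S = 47.91 VA  (d) PF = 0.9998 (lagging)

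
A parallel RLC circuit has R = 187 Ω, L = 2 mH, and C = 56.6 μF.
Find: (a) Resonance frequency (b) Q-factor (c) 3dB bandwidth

Step 1 — Resonance: ω₀ = 1/√(LC) = 1/√(0.002·5.66e-05) = 2972 rad/s.
Step 2 — f₀ = ω₀/(2π) = 473 Hz.
Step 3 — Parallel Q: Q = R/(ω₀L) = 187/(2972·0.002) = 31.46.
Step 4 — Bandwidth: Δω = ω₀/Q = 94.48 rad/s; BW = Δω/(2π) = 15.04 Hz.

(a) f₀ = 473 Hz  (b) Q = 31.46  (c) BW = 15.04 Hz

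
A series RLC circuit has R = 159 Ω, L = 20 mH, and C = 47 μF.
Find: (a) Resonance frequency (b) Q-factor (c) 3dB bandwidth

Step 1 — Resonance: ω₀ = 1/√(LC) = 1/√(0.02·4.7e-05) = 1031 rad/s.
Step 2 — f₀ = ω₀/(2π) = 164.2 Hz.
Step 3 — Series Q: Q = ω₀L/R = 1031·0.02/159 = 0.1297.
Step 4 — Bandwidth: Δω = ω₀/Q = 7950 rad/s; BW = Δω/(2π) = 1265 Hz.

(a) f₀ = 164.2 Hz  (b) Q = 0.1297  (c) BW = 1265 Hz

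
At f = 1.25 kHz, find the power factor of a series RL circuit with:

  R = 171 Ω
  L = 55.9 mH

Step 1 — Angular frequency: ω = 2π·f = 2π·1250 = 7854 rad/s.
Step 2 — Component impedances:
  R: Z = R = 171 Ω
  L: Z = jωL = j·7854·0.0559 = 0 + j439 Ω
Step 3 — Series combination: Z_total = R + L = 171 + j439 Ω = 471.2∠68.7° Ω.
Step 4 — Power factor: PF = cos(φ) = Re(Z)/|Z| = 171/471.2 = 0.3629.
Step 5 — Type: Im(Z) = 439 ⇒ lagging (phase φ = 68.7°).

PF = 0.3629 (lagging, φ = 68.7°)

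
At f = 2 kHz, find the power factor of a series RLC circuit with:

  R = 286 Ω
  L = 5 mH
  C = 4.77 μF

Step 1 — Angular frequency: ω = 2π·f = 2π·2000 = 1.257e+04 rad/s.
Step 2 — Component impedances:
  R: Z = R = 286 Ω
  L: Z = jωL = j·1.257e+04·0.005 = 0 + j62.83 Ω
  C: Z = 1/(jωC) = -j/(ω·C) = 0 - j16.68 Ω
Step 3 — Series combination: Z_total = R + L + C = 286 + j46.15 Ω = 289.7∠9.2° Ω.
Step 4 — Power factor: PF = cos(φ) = Re(Z)/|Z| = 286/289.7 = 0.9872.
Step 5 — Type: Im(Z) = 46.15 ⇒ lagging (phase φ = 9.2°).

PF = 0.9872 (lagging, φ = 9.2°)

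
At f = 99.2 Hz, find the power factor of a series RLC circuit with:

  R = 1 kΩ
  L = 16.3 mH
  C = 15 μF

Step 1 — Angular frequency: ω = 2π·f = 2π·99.2 = 623.3 rad/s.
Step 2 — Component impedances:
  R: Z = R = 1000 Ω
  L: Z = jωL = j·623.3·0.0163 = 0 + j10.16 Ω
  C: Z = 1/(jωC) = -j/(ω·C) = 0 - j107 Ω
Step 3 — Series combination: Z_total = R + L + C = 1000 - j96.8 Ω = 1005∠-5.5° Ω.
Step 4 — Power factor: PF = cos(φ) = Re(Z)/|Z| = 1000/1004.7 = 0.9953.
Step 5 — Type: Im(Z) = -96.8 ⇒ leading (phase φ = -5.5°).

PF = 0.9953 (leading, φ = -5.5°)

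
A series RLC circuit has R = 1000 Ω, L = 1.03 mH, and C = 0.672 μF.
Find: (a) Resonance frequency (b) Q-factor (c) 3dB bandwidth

Step 1 — Resonance: ω₀ = 1/√(LC) = 1/√(0.00103·6.72e-07) = 3.801e+04 rad/s.
Step 2 — f₀ = ω₀/(2π) = 6049 Hz.
Step 3 — Series Q: Q = ω₀L/R = 3.801e+04·0.00103/1000 = 0.03915.
Step 4 — Bandwidth: Δω = ω₀/Q = 9.709e+05 rad/s; BW = Δω/(2π) = 1.545e+05 Hz.

(a) f₀ = 6049 Hz  (b) Q = 0.03915  (c) BW = 1.545e+05 Hz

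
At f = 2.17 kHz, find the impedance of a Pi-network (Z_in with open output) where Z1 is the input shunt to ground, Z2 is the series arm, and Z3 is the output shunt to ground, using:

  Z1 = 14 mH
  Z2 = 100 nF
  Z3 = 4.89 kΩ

Step 1 — Angular frequency: ω = 2π·f = 2π·2170 = 1.363e+04 rad/s.
Step 2 — Component impedances:
  Z1: Z = jωL = j·1.363e+04·0.014 = 0 + j190.9 Ω
  Z2: Z = 1/(jωC) = -j/(ω·C) = 0 - j733.4 Ω
  Z3: Z = R = 4890 Ω
Step 3 — With open output, the series arm Z2 and the output shunt Z3 appear in series to ground: Z2 + Z3 = 4890 - j733.4 Ω.
Step 4 — Parallel with input shunt Z1: Z_in = Z1 || (Z2 + Z3) = 7.361 + j191.7 Ω = 191.8∠87.8° Ω.

Z = 7.361 + j191.7 Ω = 191.8∠87.8° Ω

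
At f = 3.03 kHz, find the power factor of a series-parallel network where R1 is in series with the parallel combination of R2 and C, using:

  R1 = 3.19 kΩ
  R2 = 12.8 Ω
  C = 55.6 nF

Step 1 — Angular frequency: ω = 2π·f = 2π·3030 = 1.904e+04 rad/s.
Step 2 — Component impedances:
  R1: Z = R = 3190 Ω
  R2: Z = R = 12.8 Ω
  C: Z = 1/(jωC) = -j/(ω·C) = 0 - j944.7 Ω
Step 3 — Parallel branch: R2 || C = 1/(1/R2 + 1/C) = 12.8 - j0.1734 Ω.
Step 4 — Series with R1: Z_total = R1 + (R2 || C) = 3203 - j0.1734 Ω = 3203∠-0.0° Ω.
Step 5 — Power factor: PF = cos(φ) = Re(Z)/|Z| = 3203/3203 = 1.
Step 6 — Type: Im(Z) = -0.1734 ⇒ leading (phase φ = -0.0°).

PF = 1 (leading, φ = -0.0°)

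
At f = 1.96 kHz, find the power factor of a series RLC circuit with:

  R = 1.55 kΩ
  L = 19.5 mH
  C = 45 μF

Step 1 — Angular frequency: ω = 2π·f = 2π·1960 = 1.232e+04 rad/s.
Step 2 — Component impedances:
  R: Z = R = 1550 Ω
  L: Z = jωL = j·1.232e+04·0.0195 = 0 + j240.1 Ω
  C: Z = 1/(jωC) = -j/(ω·C) = 0 - j1.804 Ω
Step 3 — Series combination: Z_total = R + L + C = 1550 + j238.3 Ω = 1568∠8.7° Ω.
Step 4 — Power factor: PF = cos(φ) = Re(Z)/|Z| = 1550/1568.2 = 0.9884.
Step 5 — Type: Im(Z) = 238.3 ⇒ lagging (phase φ = 8.7°).

PF = 0.9884 (lagging, φ = 8.7°)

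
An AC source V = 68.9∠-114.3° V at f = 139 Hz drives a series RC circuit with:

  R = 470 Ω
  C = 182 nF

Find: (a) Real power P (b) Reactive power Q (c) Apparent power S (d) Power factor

Step 1 — Angular frequency: ω = 2π·f = 2π·139 = 873.4 rad/s.
Step 2 — Component impedances:
  R: Z = R = 470 Ω
  C: Z = 1/(jωC) = -j/(ω·C) = 0 - j6291 Ω
Step 3 — Series combination: Z_total = R + C = 470 - j6291 Ω = 6309∠-85.7° Ω.
Step 4 — Source phasor: V = 68.9∠-114.3° V = -28.35 - j62.8 V.
Step 5 — Current: I = V / Z = 0.009591 - j0.005223 A = 0.01092∠-28.6° A.
Step 6 — Complex power: S = V·I* = 0.05606 - j0.7504 VA.
Step 7 — Real power: P = Re(S) = 0.05606 W.
Step 8 — Reactive power: Q = Im(S) = -0.7504 VAR.
Step 9 — Apparent power: |S| = 0.7525 VA.
Step 10 — Power factor: PF = P/|S| = 0.0745 (leading).

(a) P = 0.05606 W  (b) Q = -0.7504 VAR  (c) S = 0.7525 VA  (d) PF = 0.0745 (leading)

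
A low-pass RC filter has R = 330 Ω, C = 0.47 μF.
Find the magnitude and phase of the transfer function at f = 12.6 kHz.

Step 1 — Angular frequency: ω = 2π·1.26e+04 = 7.917e+04 rad/s.
Step 2 — Transfer function: H(jω) = 1/(1 + jωRC).
Step 3 — Denominator: 1 + jωRC = 1 + j·7.917e+04·330·4.7e-07 = 1 + j12.28.
Step 4 — H = 0.006589 - j0.0809.
Step 5 — Magnitude: |H| = 0.08117 (-21.8 dB); phase: φ = -85.3°.

|H| = 0.08117 (-21.8 dB), φ = -85.3°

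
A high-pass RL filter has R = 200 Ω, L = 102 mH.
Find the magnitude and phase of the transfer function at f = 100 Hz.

Step 1 — Angular frequency: ω = 2π·100 = 628.3 rad/s.
Step 2 — Transfer function: H(jω) = jωL/(R + jωL).
Step 3 — Numerator jωL = j·64.09; denominator R + jωL = 200 + j64.09.
Step 4 — H = 0.09312 + j0.2906.
Step 5 — Magnitude: |H| = 0.3052 (-10.3 dB); phase: φ = 72.2°.

|H| = 0.3052 (-10.3 dB), φ = 72.2°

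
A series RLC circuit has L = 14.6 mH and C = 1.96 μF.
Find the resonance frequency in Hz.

Step 1 — Resonance condition Im(Z)=0 gives ω₀ = 1/√(LC).
Step 2 — ω₀ = 1/√(0.0146·1.96e-06) = 5911 rad/s.
Step 3 — f₀ = ω₀/(2π) = 940.8 Hz.

f₀ = 940.8 Hz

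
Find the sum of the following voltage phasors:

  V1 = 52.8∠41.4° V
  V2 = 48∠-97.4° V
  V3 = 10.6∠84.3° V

Step 1 — Convert each phasor to rectangular form:
  V1 = 52.8·(cos(41.4°) + j·sin(41.4°)) = 39.61 + j34.92 V
  V2 = 48·(cos(-97.4°) + j·sin(-97.4°)) = -6.182 - j47.6 V
  V3 = 10.6·(cos(84.3°) + j·sin(84.3°)) = 1.053 + j10.55 V
Step 2 — Sum components: V_total = 34.48 - j2.135 V.
Step 3 — Convert to polar: |V_total| = 34.54 V, ∠V_total = -3.5°.

V_total = 34.54∠-3.5° V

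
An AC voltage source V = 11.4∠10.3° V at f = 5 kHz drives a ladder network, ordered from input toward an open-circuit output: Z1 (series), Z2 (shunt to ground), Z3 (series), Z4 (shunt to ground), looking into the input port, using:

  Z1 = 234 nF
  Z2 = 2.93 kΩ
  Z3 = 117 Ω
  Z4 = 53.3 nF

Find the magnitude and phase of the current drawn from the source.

Step 1 — Angular frequency: ω = 2π·f = 2π·5000 = 3.142e+04 rad/s.
Step 2 — Component impedances:
  Z1: Z = 1/(jωC) = -j/(ω·C) = 0 - j136 Ω
  Z2: Z = R = 2930 Ω
  Z3: Z = R = 117 Ω
  Z4: Z = 1/(jωC) = -j/(ω·C) = 0 - j597.2 Ω
Step 3 — Ladder network (open output): work backward from the far end, alternating series and parallel combinations. Z_in = 216.7 - j667.8 Ω = 702.1∠-72.0° Ω.
Step 4 — Source phasor: V = 11.4∠10.3° V = 11.22 + j2.038 V.
Step 5 — Ohm's law: I = V / Z_total = (11.22 + j2.038) / (216.7 - j667.8) = 0.00217 + j0.01609 A.
Step 6 — Convert to polar: |I| = 0.01624 A, ∠I = 82.3°.

I = 0.01624∠82.3° A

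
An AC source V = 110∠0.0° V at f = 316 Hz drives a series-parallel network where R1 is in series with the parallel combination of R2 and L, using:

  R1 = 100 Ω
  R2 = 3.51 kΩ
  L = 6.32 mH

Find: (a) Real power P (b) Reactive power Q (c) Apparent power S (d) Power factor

Step 1 — Angular frequency: ω = 2π·f = 2π·316 = 1985 rad/s.
Step 2 — Component impedances:
  R1: Z = R = 100 Ω
  R2: Z = R = 3510 Ω
  L: Z = jωL = j·1985·0.00632 = 0 + j12.55 Ω
Step 3 — Parallel branch: R2 || L = 1/(1/R2 + 1/L) = 0.04486 + j12.55 Ω.
Step 4 — Series with R1: Z_total = R1 + (R2 || L) = 100 + j12.55 Ω = 100.8∠7.1° Ω.
Step 5 — Source phasor: V = 110∠0.0° V = 110 V.
Step 6 — Current: I = V / Z = 1.082 - j0.1358 A = 1.091∠-7.1° A.
Step 7 — Complex power: S = V·I* = 119.1 + j14.93 VA.
Step 8 — Real power: P = Re(S) = 119.1 W.
Step 9 — Reactive power: Q = Im(S) = 14.93 VAR.
Step 10 — Apparent power: |S| = 120 VA.
Step 11 — Power factor: PF = P/|S| = 0.9922 (lagging).

(a) P = 119.1 W  (b) Q = 14.93 VAR  (c) S = 120 VA  (d) PF = 0.9922 (lagging)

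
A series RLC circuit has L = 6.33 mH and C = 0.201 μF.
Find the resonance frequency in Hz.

Step 1 — Resonance condition Im(Z)=0 gives ω₀ = 1/√(LC).
Step 2 — ω₀ = 1/√(0.00633·2.01e-07) = 2.803e+04 rad/s.
Step 3 — f₀ = ω₀/(2π) = 4462 Hz.

f₀ = 4462 Hz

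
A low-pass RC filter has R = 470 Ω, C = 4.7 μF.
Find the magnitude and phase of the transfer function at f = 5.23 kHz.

Step 1 — Angular frequency: ω = 2π·5230 = 3.286e+04 rad/s.
Step 2 — Transfer function: H(jω) = 1/(1 + jωRC).
Step 3 — Denominator: 1 + jωRC = 1 + j·3.286e+04·470·4.7e-06 = 1 + j72.59.
Step 4 — H = 0.0001897 - j0.01377.
Step 5 — Magnitude: |H| = 0.01377 (-37.2 dB); phase: φ = -89.2°.

|H| = 0.01377 (-37.2 dB), φ = -89.2°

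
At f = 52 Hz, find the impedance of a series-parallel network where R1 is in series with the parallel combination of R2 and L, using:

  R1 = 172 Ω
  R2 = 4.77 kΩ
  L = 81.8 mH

Step 1 — Angular frequency: ω = 2π·f = 2π·52 = 326.7 rad/s.
Step 2 — Component impedances:
  R1: Z = R = 172 Ω
  R2: Z = R = 4770 Ω
  L: Z = jωL = j·326.7·0.0818 = 0 + j26.73 Ω
Step 3 — Parallel branch: R2 || L = 1/(1/R2 + 1/L) = 0.1497 + j26.73 Ω.
Step 4 — Series with R1: Z_total = R1 + (R2 || L) = 172.1 + j26.73 Ω = 174.2∠8.8° Ω.

Z = 172.1 + j26.73 Ω = 174.2∠8.8° Ω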